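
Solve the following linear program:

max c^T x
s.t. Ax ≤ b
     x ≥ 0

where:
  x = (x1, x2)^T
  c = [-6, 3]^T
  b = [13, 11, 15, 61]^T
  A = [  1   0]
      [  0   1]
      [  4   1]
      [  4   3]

Evaluate the objective at each vertex of the feasible region:
  z(0, 0) = 0
  z(3.75, 0) = -22.5
  z(1, 11) = 27
  z(0, 11) = 33  ←
The maximum is at x1 = 0, x2 = 11.

x1 = 0, x2 = 11, z = 33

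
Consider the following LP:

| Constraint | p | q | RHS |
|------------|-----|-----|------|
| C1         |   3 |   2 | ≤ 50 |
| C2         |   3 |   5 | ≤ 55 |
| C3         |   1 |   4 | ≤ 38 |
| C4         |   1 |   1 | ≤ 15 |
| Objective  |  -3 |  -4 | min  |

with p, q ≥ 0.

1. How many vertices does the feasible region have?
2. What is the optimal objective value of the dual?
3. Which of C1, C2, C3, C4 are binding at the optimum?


1. 5
2. -50
3. C2, C4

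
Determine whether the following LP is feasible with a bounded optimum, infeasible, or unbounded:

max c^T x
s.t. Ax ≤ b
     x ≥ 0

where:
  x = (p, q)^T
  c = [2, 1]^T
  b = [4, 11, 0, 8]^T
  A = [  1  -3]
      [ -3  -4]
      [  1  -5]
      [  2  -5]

Unbounded (objective can increase without bound)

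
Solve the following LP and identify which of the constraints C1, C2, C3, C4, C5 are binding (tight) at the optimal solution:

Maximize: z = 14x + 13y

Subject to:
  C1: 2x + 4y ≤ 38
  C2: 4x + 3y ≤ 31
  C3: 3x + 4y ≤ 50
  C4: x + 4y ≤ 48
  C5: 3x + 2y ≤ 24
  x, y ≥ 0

At x = 1, y = 9, compute slack b - a·x for each constraint:
  C1: 38 − 38 = 0  (binding)
  C2: 31 − 31 = 0  (binding)
  C3: 50 − 39 = 11  (slack)
  C4: 48 − 37 = 11  (slack)
  C5: 24 − 21 = 3  (slack)

Optimal: x = 1, y = 9
Binding: C1, C2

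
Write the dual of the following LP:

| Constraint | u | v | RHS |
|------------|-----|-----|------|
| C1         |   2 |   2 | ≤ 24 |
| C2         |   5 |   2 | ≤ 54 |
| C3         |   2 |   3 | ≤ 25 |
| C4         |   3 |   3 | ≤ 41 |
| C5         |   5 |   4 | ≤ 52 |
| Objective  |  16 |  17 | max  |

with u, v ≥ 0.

Primal max cᵀx s.t. Ax ≤ b, x ≥ 0  →  Dual min bᵀy s.t. Aᵀy ≥ c, y ≥ 0.

Minimize: z = 24y1 + 54y2 + 25y3 + 41y4 + 52y5

Subject to:
  2y1 + 5y2 + 2y3 + 3y4 + 5y5 ≥ 16
  2y1 + 2y2 + 3y3 + 3y4 + 4y5 ≥ 17
  y1, y2, y3, y4, y5 ≥ 0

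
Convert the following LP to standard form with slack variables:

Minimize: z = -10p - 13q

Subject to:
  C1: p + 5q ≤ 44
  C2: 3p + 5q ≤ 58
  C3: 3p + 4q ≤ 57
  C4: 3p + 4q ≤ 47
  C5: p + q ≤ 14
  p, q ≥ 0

min z = -10p - 13q

s.t.
  p + 5q + s1 = 44
  3p + 5q + s2 = 58
  3p + 4q + s3 = 57
  3p + 4q + s4 = 47
  p + q + s5 = 14
  p, q, s1, s2, s3, s4, s5 ≥ 0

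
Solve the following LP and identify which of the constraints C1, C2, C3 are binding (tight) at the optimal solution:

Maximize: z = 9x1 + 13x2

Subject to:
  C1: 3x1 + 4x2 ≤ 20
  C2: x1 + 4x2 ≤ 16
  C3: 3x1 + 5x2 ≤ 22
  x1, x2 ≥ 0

At x1 = 4, x2 = 2, compute slack b - a·x for each constraint:
  C1: 20 − 20 = 0  (binding)
  C2: 16 − 12 = 4  (slack)
  C3: 22 − 22 = 0  (binding)

Optimal: x1 = 4, x2 = 2
Binding: C1, C3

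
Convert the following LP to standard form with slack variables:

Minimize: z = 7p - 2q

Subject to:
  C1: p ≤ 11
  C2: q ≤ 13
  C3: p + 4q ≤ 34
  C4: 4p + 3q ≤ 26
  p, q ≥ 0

min z = 7p - 2q

s.t.
  p + s1 = 11
  q + s2 = 13
  p + 4q + s3 = 34
  4p + 3q + s4 = 26
  p, q, s1, s2, s3, s4 ≥ 0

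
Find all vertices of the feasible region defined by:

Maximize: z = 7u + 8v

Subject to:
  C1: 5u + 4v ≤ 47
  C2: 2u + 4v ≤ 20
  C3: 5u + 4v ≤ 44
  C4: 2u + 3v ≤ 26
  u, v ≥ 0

(0, 0), (8.8, 0), (8, 1), (0, 5)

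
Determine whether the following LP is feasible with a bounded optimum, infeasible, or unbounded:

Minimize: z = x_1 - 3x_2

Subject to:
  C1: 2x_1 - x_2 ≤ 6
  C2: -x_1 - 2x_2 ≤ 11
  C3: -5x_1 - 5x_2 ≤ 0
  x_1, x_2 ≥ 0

Unbounded (objective can decrease without bound)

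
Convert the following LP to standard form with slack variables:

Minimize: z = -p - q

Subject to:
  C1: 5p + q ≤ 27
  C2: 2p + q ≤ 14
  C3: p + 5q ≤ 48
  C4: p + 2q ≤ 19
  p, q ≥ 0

min z = -p - q

s.t.
  5p + q + s1 = 27
  2p + q + s2 = 14
  p + 5q + s3 = 48
  p + 2q + s4 = 19
  p, q, s1, s2, s3, s4 ≥ 0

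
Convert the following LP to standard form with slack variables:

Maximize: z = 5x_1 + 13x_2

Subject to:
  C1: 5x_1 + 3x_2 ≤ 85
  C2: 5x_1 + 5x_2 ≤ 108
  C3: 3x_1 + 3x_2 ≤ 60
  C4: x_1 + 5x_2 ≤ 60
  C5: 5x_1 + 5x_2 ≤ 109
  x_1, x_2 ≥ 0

max z = 5x_1 + 13x_2

s.t.
  5x_1 + 3x_2 + s1 = 85
  5x_1 + 5x_2 + s2 = 108
  3x_1 + 3x_2 + s3 = 60
  x_1 + 5x_2 + s4 = 60
  5x_1 + 5x_2 + s5 = 109
  x_1, x_2, s1, s2, s3, s4, s5 ≥ 0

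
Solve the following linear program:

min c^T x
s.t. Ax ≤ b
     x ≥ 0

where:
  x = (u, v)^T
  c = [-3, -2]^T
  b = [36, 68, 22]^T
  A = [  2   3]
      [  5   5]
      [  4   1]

Evaluate the objective at each vertex of the feasible region:
  z(0, 0) = 0
  z(5.5, 0) = -16.5
  z(3, 10) = -29  ←
  z(0, 12) = -24
The minimum is at u = 3, v = 10.

u = 3, v = 10, z = -29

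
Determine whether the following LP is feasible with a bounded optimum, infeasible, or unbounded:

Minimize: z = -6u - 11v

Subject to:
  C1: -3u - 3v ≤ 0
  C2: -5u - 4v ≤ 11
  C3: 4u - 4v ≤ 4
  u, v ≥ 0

Unbounded (objective can decrease without bound)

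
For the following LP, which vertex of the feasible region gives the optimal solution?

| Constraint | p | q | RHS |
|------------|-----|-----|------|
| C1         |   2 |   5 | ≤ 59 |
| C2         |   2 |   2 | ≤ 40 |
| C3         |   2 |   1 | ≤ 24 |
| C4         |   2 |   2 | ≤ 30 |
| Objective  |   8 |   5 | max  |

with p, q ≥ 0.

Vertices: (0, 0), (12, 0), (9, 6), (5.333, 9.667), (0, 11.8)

Evaluate the objective at each vertex of the feasible region:
  z(0, 0) = 0
  z(12, 0) = 96
  z(9, 6) = 102  ←
  z(5.333, 9.667) = 91
  z(0, 11.8) = 59
The maximum is at p = 9, q = 6.

(9, 6)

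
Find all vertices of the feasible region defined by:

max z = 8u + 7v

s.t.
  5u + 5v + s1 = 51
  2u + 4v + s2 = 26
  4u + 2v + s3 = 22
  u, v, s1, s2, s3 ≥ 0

(0, 0), (5.5, 0), (3, 5), (0, 6.5)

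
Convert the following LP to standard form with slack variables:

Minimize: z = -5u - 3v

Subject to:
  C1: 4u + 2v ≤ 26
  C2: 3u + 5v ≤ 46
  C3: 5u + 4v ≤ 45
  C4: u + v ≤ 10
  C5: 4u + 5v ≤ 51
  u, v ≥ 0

min z = -5u - 3v

s.t.
  4u + 2v + s1 = 26
  3u + 5v + s2 = 46
  5u + 4v + s3 = 45
  u + v + s4 = 10
  4u + 5v + s5 = 51
  u, v, s1, s2, s3, s4, s5 ≥ 0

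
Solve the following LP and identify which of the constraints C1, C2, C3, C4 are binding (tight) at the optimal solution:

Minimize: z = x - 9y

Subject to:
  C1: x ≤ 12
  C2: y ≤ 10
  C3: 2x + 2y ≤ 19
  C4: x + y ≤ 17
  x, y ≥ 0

At x = 0, y = 9.5, compute slack b - a·x for each constraint:
  C1: 12 − 0 = 12  (slack)
  C2: 10 − 9.5 = 0.5  (slack)
  C3: 19 − 19 = 0  (binding)
  C4: 17 − 9.5 = 7.5  (slack)

Optimal: x = 0, y = 9.5
Binding: C3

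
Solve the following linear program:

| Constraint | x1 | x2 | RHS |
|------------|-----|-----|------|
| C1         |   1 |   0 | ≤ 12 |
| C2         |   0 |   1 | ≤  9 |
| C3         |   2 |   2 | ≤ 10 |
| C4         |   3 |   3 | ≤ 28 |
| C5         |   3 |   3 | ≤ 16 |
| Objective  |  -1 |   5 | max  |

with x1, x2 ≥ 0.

Evaluate the objective at each vertex of the feasible region:
  z(0, 0) = 0
  z(5, 0) = -5
  z(0, 5) = 25  ←
The maximum is at x1 = 0, x2 = 5.

x1 = 0, x2 = 5, z = 25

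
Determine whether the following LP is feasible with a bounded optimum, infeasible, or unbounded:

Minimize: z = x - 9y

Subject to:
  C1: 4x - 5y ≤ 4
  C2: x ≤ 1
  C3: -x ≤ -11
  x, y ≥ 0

Infeasible (no feasible solution exists)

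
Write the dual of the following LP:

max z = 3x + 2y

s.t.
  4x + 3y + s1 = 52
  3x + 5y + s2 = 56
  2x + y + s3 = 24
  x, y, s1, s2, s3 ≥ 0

Primal max cᵀx s.t. Ax ≤ b, x ≥ 0  →  Dual min bᵀy s.t. Aᵀy ≥ c, y ≥ 0.

Minimize: z = 52y1 + 56y2 + 24y3

Subject to:
  4y1 + 3y2 + 2y3 ≥ 3
  3y1 + 5y2 + y3 ≥ 2
  y1, y2, y3 ≥ 0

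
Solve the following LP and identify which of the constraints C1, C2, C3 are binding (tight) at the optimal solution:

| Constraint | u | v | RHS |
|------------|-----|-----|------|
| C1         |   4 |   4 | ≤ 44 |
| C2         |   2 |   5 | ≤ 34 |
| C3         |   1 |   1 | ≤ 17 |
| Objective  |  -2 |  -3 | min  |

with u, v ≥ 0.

At u = 7, v = 4, compute slack b - a·x for each constraint:
  C1: 44 − 44 = 0  (binding)
  C2: 34 − 34 = 0  (binding)
  C3: 17 − 11 = 6  (slack)

Optimal: u = 7, v = 4
Binding: C1, C2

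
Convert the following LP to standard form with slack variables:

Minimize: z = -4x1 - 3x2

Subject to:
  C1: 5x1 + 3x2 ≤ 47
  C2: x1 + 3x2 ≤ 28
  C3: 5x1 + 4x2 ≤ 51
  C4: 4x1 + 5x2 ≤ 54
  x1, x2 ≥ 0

min z = -4x1 - 3x2

s.t.
  5x1 + 3x2 + s1 = 47
  x1 + 3x2 + s2 = 28
  5x1 + 4x2 + s3 = 51
  4x1 + 5x2 + s4 = 54
  x1, x2, s1, s2, s3, s4 ≥ 0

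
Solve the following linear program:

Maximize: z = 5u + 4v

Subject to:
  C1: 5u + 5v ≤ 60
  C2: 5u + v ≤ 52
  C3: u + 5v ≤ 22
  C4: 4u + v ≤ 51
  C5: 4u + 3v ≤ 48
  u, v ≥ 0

Evaluate the objective at each vertex of the feasible region:
  z(0, 0) = 0
  z(10.4, 0) = 52
  z(10, 2) = 58  ←
  z(9.5, 2.5) = 57.5
  z(0, 4.4) = 17.6
The maximum is at u = 10, v = 2.

u = 10, v = 2, z = 58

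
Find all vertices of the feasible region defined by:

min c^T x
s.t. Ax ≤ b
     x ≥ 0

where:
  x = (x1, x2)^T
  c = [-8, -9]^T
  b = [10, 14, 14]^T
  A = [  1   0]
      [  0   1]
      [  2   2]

(0, 0), (7, 0), (0, 7)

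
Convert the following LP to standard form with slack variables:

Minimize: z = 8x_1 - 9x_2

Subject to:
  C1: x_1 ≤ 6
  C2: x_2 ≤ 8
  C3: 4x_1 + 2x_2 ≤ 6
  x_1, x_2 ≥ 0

min z = 8x_1 - 9x_2

s.t.
  x_1 + s1 = 6
  x_2 + s2 = 8
  4x_1 + 2x_2 + s3 = 6
  x_1, x_2, s1, s2, s3 ≥ 0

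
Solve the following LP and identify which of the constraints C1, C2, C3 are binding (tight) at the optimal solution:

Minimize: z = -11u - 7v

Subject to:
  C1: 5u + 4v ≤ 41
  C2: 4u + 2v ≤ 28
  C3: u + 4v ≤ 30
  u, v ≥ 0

At u = 5, v = 4, compute slack b - a·x for each constraint:
  C1: 41 − 41 = 0  (binding)
  C2: 28 − 28 = 0  (binding)
  C3: 30 − 21 = 9  (slack)

Optimal: u = 5, v = 4
Binding: C1, C2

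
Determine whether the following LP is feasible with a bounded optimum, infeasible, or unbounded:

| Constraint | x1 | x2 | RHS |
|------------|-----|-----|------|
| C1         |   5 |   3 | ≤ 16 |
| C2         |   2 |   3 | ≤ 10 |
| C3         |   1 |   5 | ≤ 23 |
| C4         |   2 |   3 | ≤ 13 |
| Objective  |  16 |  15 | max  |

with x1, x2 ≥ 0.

Feasible with a bounded optimal solution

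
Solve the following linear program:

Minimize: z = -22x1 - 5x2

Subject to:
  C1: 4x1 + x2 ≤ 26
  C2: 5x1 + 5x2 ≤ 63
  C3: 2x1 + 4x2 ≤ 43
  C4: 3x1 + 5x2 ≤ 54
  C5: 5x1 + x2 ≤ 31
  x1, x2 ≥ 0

Evaluate the objective at each vertex of the feasible region:
  z(0, 0) = 0
  z(6.2, 0) = -136.4
  z(5, 6) = -140  ←
  z(4.471, 8.118) = -138.9
  z(0.5, 10.5) = -63.5
  z(0, 10.75) = -53.75
The minimum is at x1 = 5, x2 = 6.

x1 = 5, x2 = 6, z = -140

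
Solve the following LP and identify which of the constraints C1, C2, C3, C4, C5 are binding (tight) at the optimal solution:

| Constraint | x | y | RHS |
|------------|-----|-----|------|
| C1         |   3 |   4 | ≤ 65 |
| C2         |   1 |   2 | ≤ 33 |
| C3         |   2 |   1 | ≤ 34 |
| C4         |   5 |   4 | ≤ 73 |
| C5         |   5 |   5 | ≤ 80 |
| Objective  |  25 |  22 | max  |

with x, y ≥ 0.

At x = 9, y = 7, compute slack b - a·x for each constraint:
  C1: 65 − 55 = 10  (slack)
  C2: 33 − 23 = 10  (slack)
  C3: 34 − 25 = 9  (slack)
  C4: 73 − 73 = 0  (binding)
  C5: 80 − 80 = 0  (binding)

Optimal: x = 9, y = 7
Binding: C4, C5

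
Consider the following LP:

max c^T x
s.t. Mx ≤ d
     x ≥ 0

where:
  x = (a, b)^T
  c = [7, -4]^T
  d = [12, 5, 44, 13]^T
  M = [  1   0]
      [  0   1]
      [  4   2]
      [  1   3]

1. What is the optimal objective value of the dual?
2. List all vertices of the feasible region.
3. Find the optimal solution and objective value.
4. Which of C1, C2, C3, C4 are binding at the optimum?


1. 77
2. (0, 0), (11, 0), (10.6, 0.8), (0, 4.333)
3. a = 11, b = 0, z = 77
4. C3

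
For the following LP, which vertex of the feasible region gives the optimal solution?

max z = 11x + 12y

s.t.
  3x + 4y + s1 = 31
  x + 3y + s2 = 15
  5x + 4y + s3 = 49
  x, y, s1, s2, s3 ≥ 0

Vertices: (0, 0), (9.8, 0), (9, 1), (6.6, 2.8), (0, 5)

Evaluate the objective at each vertex of the feasible region:
  z(0, 0) = 0
  z(9.8, 0) = 107.8
  z(9, 1) = 111  ←
  z(6.6, 2.8) = 106.2
  z(0, 5) = 60
The maximum is at x = 9, y = 1.

(9, 1)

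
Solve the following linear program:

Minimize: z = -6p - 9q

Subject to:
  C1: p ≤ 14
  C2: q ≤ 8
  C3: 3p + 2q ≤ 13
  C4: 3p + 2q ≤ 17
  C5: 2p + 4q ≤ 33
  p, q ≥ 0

Evaluate the objective at each vertex of the feasible region:
  z(0, 0) = 0
  z(4.333, 0) = -26
  z(0, 6.5) = -58.5  ←
The minimum is at p = 0, q = 6.5.

p = 0, q = 6.5, z = -58.5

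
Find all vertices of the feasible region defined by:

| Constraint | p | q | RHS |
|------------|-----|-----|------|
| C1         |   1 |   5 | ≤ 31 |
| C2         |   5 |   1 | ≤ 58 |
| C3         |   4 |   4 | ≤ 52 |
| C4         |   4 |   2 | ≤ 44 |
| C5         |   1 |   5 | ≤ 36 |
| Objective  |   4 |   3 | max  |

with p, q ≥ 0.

(0, 0), (11, 0), (9, 4), (8.5, 4.5), (0, 6.2)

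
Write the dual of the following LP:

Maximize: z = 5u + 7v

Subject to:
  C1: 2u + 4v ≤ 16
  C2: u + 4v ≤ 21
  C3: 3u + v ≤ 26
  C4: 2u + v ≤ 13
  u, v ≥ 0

Primal max cᵀx s.t. Ax ≤ b, x ≥ 0  →  Dual min bᵀy s.t. Aᵀy ≥ c, y ≥ 0.

Minimize: z = 16y1 + 21y2 + 26y3 + 13y4

Subject to:
  2y1 + y2 + 3y3 + 2y4 ≥ 5
  4y1 + 4y2 + y3 + y4 ≥ 7
  y1, y2, y3, y4 ≥ 0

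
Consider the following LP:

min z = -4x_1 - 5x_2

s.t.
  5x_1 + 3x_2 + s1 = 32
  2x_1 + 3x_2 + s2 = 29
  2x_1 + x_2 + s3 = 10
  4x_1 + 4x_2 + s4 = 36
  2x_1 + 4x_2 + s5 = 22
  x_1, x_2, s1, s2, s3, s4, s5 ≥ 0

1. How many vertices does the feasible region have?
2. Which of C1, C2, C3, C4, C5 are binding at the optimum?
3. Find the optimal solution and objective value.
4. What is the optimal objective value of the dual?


1. 4
2. C3, C5
3. x_1 = 3, x_2 = 4, z = -32
4. -32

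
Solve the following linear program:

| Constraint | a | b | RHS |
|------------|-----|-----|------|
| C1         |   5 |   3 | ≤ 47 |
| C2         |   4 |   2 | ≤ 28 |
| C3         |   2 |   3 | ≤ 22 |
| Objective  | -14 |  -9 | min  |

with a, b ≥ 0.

Evaluate the objective at each vertex of the feasible region:
  z(0, 0) = 0
  z(7, 0) = -98
  z(5, 4) = -106  ←
  z(0, 7.333) = -66
The minimum is at a = 5, b = 4.

a = 5, b = 4, z = -106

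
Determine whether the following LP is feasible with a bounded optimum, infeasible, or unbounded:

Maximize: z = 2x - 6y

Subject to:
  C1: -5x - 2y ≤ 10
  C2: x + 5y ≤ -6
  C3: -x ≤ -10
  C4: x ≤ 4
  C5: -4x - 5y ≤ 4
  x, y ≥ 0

Infeasible (no feasible solution exists)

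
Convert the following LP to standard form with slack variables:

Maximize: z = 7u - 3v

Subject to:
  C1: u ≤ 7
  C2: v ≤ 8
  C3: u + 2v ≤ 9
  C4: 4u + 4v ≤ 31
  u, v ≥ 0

max z = 7u - 3v

s.t.
  u + s1 = 7
  v + s2 = 8
  u + 2v + s3 = 9
  4u + 4v + s4 = 31
  u, v, s1, s2, s3, s4 ≥ 0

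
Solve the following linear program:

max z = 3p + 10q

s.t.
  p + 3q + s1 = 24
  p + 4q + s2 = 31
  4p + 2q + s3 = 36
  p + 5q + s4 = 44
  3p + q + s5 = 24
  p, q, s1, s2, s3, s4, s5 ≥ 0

Evaluate the objective at each vertex of the feasible region:
  z(0, 0) = 0
  z(8, 0) = 24
  z(6, 6) = 78
  z(3, 7) = 79  ←
  z(0, 7.75) = 77.5
The maximum is at p = 3, q = 7.

p = 3, q = 7, z = 79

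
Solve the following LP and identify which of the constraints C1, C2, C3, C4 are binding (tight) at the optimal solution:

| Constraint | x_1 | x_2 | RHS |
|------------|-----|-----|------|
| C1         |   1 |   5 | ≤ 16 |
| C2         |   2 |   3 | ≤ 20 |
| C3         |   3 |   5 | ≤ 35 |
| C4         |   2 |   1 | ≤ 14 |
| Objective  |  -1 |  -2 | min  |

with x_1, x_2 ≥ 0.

At x_1 = 6, x_2 = 2, compute slack b - a·x for each constraint:
  C1: 16 − 16 = 0  (binding)
  C2: 20 − 18 = 2  (slack)
  C3: 35 − 28 = 7  (slack)
  C4: 14 − 14 = 0  (binding)

Optimal: x_1 = 6, x_2 = 2
Binding: C1, C4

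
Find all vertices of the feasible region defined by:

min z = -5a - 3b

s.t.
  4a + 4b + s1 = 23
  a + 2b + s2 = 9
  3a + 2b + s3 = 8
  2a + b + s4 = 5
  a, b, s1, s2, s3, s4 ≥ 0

(0, 0), (2.5, 0), (2, 1), (0, 4)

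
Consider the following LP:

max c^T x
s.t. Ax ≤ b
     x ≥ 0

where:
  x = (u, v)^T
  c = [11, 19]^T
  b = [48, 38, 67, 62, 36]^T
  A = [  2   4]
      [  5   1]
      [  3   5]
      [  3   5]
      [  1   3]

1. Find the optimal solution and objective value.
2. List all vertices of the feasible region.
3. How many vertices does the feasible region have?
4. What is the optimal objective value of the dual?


1. u = 4, v = 10, z = 234
2. (0, 0), (7.6, 0), (5.818, 8.909), (4, 10), (0, 12)
3. 5
4. 234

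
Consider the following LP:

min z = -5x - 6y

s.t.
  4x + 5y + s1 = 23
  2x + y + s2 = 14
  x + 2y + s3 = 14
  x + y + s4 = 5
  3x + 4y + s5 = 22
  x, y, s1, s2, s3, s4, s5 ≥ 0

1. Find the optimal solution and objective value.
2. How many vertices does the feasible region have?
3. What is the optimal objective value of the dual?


1. x = 2, y = 3, z = -28
2. 4
3. -28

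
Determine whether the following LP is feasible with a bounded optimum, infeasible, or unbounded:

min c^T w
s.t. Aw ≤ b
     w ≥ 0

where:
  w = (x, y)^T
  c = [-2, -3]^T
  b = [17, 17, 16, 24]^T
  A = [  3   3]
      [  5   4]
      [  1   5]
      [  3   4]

Feasible with a bounded optimal solution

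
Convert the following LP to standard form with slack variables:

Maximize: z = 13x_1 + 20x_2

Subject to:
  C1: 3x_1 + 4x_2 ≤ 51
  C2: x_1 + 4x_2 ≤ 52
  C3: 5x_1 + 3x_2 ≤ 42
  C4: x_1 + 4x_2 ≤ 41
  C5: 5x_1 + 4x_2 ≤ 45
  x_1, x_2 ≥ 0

max z = 13x_1 + 20x_2

s.t.
  3x_1 + 4x_2 + s1 = 51
  x_1 + 4x_2 + s2 = 52
  5x_1 + 3x_2 + s3 = 42
  x_1 + 4x_2 + s4 = 41
  5x_1 + 4x_2 + s5 = 45
  x_1, x_2, s1, s2, s3, s4, s5 ≥ 0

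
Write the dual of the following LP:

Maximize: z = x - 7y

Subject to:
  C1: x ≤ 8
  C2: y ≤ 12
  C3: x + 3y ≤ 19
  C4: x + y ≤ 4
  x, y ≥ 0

Primal max cᵀx s.t. Ax ≤ b, x ≥ 0  →  Dual min bᵀy s.t. Aᵀy ≥ c, y ≥ 0.

Minimize: z = 8y1 + 12y2 + 19y3 + 4y4

Subject to:
  y1 + y3 + y4 ≥ 1
  y2 + 3y3 + y4 ≥ -7
  y1, y2, y3, y4 ≥ 0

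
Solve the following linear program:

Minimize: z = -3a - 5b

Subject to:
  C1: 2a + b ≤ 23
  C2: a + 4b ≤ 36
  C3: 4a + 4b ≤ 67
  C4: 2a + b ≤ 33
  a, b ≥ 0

Evaluate the objective at each vertex of the feasible region:
  z(0, 0) = 0
  z(11.5, 0) = -34.5
  z(8, 7) = -59  ←
  z(0, 9) = -45
The minimum is at a = 8, b = 7.

a = 8, b = 7, z = -59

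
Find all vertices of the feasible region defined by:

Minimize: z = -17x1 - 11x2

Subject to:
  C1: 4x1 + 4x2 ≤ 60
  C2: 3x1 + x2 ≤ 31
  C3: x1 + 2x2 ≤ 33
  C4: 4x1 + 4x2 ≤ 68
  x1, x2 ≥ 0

(0, 0), (10.33, 0), (8, 7), (0, 15)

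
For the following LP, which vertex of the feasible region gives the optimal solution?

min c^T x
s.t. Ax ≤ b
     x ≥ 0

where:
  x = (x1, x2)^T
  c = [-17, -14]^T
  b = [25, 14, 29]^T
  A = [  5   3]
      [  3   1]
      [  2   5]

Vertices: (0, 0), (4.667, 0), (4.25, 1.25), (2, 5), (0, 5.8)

Evaluate the objective at each vertex of the feasible region:
  z(0, 0) = 0
  z(4.667, 0) = -79.33
  z(4.25, 1.25) = -89.75
  z(2, 5) = -104  ←
  z(0, 5.8) = -81.2
The minimum is at x1 = 2, x2 = 5.

(2, 5)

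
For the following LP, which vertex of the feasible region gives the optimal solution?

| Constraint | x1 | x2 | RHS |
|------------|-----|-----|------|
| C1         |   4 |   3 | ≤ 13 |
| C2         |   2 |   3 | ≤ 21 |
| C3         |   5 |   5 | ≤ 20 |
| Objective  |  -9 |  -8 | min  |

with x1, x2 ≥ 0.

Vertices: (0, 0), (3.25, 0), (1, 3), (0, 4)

Evaluate the objective at each vertex of the feasible region:
  z(0, 0) = 0
  z(3.25, 0) = -29.25
  z(1, 3) = -33  ←
  z(0, 4) = -32
The minimum is at x1 = 1, x2 = 3.

(1, 3)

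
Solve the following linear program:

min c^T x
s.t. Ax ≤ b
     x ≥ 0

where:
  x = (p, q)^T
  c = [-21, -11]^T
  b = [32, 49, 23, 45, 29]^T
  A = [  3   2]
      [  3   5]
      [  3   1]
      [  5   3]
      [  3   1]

Evaluate the objective at each vertex of the feasible region:
  z(0, 0) = 0
  z(7.667, 0) = -161
  z(6, 5) = -181  ←
  z(4.875, 6.875) = -178
  z(0, 9.8) = -107.8
The minimum is at p = 6, q = 5.

p = 6, q = 5, z = -181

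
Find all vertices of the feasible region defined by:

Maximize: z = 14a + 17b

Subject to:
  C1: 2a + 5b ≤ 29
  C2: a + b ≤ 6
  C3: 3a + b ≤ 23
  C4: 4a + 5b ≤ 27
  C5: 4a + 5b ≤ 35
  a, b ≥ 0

(0, 0), (6, 0), (3, 3), (0, 5.4)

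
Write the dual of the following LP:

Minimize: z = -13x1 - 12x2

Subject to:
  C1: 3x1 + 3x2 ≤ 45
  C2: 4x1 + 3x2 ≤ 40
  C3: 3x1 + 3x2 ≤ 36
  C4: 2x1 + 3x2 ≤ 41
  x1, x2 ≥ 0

Primal min cᵀx s.t. Ax ≤ b, x ≥ 0  →  Dual max −bᵀy s.t. Aᵀy ≥ −c, y ≥ 0.

Maximize: z = -45y1 - 40y2 - 36y3 - 41y4

Subject to:
  3y1 + 4y2 + 3y3 + 2y4 ≥ 13
  3y1 + 3y2 + 3y3 + 3y4 ≥ 12
  y1, y2, y3, y4 ≥ 0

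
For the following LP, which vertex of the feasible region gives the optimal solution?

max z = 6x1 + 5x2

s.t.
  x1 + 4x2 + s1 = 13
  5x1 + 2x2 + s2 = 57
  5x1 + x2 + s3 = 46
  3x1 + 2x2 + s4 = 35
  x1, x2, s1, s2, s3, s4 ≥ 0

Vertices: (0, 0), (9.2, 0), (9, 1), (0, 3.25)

Evaluate the objective at each vertex of the feasible region:
  z(0, 0) = 0
  z(9.2, 0) = 55.2
  z(9, 1) = 59  ←
  z(0, 3.25) = 16.25
The maximum is at x1 = 9, x2 = 1.

(9, 1)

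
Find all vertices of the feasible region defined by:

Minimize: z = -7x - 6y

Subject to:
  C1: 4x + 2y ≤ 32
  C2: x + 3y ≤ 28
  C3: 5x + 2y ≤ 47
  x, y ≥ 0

(0, 0), (8, 0), (4, 8), (0, 9.333)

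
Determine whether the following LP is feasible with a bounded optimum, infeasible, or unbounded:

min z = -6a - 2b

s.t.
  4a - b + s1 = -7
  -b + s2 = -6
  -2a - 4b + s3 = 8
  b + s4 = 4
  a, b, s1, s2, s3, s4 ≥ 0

Infeasible (no feasible solution exists)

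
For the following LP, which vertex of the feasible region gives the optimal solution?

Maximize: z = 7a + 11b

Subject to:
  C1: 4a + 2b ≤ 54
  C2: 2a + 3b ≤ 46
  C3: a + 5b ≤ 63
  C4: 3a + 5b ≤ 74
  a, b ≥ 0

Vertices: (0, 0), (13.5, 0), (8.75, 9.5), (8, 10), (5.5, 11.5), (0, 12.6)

Evaluate the objective at each vertex of the feasible region:
  z(0, 0) = 0
  z(13.5, 0) = 94.5
  z(8.75, 9.5) = 165.8
  z(8, 10) = 166  ←
  z(5.5, 11.5) = 165
  z(0, 12.6) = 138.6
The maximum is at a = 8, b = 10.

(8, 10)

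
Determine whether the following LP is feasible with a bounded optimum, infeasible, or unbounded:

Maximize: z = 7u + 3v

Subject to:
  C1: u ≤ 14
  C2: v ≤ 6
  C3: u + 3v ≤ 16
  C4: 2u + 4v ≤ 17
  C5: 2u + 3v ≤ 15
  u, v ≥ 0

Feasible with a bounded optimal solution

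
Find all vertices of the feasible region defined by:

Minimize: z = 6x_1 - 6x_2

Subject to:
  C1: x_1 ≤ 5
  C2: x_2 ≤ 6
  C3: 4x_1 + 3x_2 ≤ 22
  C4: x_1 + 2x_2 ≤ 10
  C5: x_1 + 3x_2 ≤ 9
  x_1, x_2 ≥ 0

(0, 0), (5, 0), (5, 0.6667), (4.333, 1.556), (0, 3)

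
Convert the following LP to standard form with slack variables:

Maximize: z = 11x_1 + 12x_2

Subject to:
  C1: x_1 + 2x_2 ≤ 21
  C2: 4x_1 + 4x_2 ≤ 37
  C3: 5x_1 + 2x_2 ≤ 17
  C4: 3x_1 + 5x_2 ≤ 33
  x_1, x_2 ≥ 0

max z = 11x_1 + 12x_2

s.t.
  x_1 + 2x_2 + s1 = 21
  4x_1 + 4x_2 + s2 = 37
  5x_1 + 2x_2 + s3 = 17
  3x_1 + 5x_2 + s4 = 33
  x_1, x_2, s1, s2, s3, s4 ≥ 0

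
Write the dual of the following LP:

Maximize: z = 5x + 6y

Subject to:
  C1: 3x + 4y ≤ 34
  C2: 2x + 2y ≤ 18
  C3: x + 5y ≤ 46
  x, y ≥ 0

Primal max cᵀx s.t. Ax ≤ b, x ≥ 0  →  Dual min bᵀy s.t. Aᵀy ≥ c, y ≥ 0.

Minimize: z = 34y1 + 18y2 + 46y3

Subject to:
  3y1 + 2y2 + y3 ≥ 5
  4y1 + 2y2 + 5y3 ≥ 6
  y1, y2, y3 ≥ 0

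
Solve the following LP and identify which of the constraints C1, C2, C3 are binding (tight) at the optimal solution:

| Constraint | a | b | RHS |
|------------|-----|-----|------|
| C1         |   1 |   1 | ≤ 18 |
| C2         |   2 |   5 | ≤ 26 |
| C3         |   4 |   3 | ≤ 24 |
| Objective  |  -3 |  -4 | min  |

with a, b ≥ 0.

At a = 3, b = 4, compute slack b - a·x for each constraint:
  C1: 18 − 7 = 11  (slack)
  C2: 26 − 26 = 0  (binding)
  C3: 24 − 24 = 0  (binding)

Optimal: a = 3, b = 4
Binding: C2, C3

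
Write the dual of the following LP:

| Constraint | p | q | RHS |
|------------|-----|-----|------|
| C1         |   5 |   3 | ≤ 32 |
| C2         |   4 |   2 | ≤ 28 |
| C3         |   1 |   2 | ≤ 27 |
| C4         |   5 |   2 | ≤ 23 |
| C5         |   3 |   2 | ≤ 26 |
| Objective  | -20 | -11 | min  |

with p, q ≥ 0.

Primal min cᵀx s.t. Ax ≤ b, x ≥ 0  →  Dual max −bᵀy s.t. Aᵀy ≥ −c, y ≥ 0.

Maximize: z = -32y1 - 28y2 - 27y3 - 23y4 - 26y5

Subject to:
  5y1 + 4y2 + y3 + 5y4 + 3y5 ≥ 20
  3y1 + 2y2 + 2y3 + 2y4 + 2y5 ≥ 11
  y1, y2, y3, y4, y5 ≥ 0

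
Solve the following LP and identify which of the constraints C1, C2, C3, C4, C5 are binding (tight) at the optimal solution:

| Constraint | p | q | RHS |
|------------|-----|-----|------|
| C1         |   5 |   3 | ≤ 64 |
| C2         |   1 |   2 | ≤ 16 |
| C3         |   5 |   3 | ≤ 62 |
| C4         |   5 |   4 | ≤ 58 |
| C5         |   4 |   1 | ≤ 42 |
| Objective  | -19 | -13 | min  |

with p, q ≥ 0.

At p = 10, q = 2, compute slack b - a·x for each constraint:
  C1: 64 − 56 = 8  (slack)
  C2: 16 − 14 = 2  (slack)
  C3: 62 − 56 = 6  (slack)
  C4: 58 − 58 = 0  (binding)
  C5: 42 − 42 = 0  (binding)

Optimal: p = 10, q = 2
Binding: C4, C5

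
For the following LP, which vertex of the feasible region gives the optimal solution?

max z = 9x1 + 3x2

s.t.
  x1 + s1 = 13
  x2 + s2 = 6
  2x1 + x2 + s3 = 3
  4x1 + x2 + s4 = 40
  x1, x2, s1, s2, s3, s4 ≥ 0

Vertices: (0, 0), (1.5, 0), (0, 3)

Evaluate the objective at each vertex of the feasible region:
  z(0, 0) = 0
  z(1.5, 0) = 13.5  ←
  z(0, 3) = 9
The maximum is at x1 = 1.5, x2 = 0.

(1.5, 0)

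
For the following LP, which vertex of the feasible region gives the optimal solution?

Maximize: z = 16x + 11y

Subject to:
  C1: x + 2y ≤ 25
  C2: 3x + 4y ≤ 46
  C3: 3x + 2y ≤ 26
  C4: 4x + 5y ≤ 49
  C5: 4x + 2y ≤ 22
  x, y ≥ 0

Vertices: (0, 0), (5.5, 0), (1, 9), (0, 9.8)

Evaluate the objective at each vertex of the feasible region:
  z(0, 0) = 0
  z(5.5, 0) = 88
  z(1, 9) = 115  ←
  z(0, 9.8) = 107.8
The maximum is at x = 1, y = 9.

(1, 9)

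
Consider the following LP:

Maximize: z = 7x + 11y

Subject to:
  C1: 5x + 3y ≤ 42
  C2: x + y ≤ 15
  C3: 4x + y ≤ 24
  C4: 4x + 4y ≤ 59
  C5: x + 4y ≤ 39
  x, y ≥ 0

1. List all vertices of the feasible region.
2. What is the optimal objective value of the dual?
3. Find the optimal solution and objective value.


1. (0, 0), (6, 0), (4.286, 6.857), (3, 9), (0, 9.75)
2. 120
3. x = 3, y = 9, z = 120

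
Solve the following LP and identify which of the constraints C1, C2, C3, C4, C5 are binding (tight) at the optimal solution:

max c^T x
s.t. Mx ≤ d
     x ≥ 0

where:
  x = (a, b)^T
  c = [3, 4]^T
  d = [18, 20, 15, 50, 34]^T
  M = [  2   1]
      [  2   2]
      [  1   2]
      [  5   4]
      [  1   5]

At a = 5, b = 5, compute slack b - a·x for each constraint:
  C1: 18 − 15 = 3  (slack)
  C2: 20 − 20 = 0  (binding)
  C3: 15 − 15 = 0  (binding)
  C4: 50 − 45 = 5  (slack)
  C5: 34 − 30 = 4  (slack)

Optimal: a = 5, b = 5
Binding: C2, C3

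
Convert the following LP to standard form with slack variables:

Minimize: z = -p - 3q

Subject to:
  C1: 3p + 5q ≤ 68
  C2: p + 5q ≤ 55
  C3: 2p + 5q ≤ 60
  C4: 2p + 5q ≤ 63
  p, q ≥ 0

min z = -p - 3q

s.t.
  3p + 5q + s1 = 68
  p + 5q + s2 = 55
  2p + 5q + s3 = 60
  2p + 5q + s4 = 63
  p, q, s1, s2, s3, s4 ≥ 0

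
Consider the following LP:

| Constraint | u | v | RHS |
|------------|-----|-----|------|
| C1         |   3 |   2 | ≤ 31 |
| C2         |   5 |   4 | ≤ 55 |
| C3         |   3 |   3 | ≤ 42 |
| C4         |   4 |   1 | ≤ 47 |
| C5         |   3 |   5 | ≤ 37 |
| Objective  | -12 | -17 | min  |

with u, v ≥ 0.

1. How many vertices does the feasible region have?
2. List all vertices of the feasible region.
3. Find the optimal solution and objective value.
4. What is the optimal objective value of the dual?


1. 4
2. (0, 0), (10.33, 0), (9, 2), (0, 7.4)
3. u = 9, v = 2, z = -142
4. -142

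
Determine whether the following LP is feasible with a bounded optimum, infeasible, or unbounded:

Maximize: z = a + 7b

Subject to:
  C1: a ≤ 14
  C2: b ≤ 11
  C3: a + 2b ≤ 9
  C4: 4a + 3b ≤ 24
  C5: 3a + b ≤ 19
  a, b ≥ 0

Feasible with a bounded optimal solution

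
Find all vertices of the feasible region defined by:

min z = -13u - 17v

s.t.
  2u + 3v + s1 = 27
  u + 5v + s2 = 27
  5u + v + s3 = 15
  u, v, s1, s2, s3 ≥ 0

(0, 0), (3, 0), (2, 5), (0, 5.4)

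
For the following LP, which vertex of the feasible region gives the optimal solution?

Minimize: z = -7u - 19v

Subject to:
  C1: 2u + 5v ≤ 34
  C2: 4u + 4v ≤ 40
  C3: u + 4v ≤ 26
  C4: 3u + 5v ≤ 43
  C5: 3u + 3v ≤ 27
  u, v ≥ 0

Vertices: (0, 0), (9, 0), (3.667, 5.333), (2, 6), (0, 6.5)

Evaluate the objective at each vertex of the feasible region:
  z(0, 0) = 0
  z(9, 0) = -63
  z(3.667, 5.333) = -127
  z(2, 6) = -128  ←
  z(0, 6.5) = -123.5
The minimum is at u = 2, v = 6.

(2, 6)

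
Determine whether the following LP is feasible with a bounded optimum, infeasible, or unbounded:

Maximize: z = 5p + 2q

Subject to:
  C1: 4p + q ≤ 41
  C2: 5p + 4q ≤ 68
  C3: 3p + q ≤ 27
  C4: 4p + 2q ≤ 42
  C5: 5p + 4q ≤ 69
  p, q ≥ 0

Feasible with a bounded optimal solution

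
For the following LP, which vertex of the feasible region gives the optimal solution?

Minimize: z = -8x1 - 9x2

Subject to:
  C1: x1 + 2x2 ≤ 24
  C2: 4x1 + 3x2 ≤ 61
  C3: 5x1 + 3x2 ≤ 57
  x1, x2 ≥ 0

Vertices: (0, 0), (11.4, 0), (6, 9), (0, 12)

Evaluate the objective at each vertex of the feasible region:
  z(0, 0) = 0
  z(11.4, 0) = -91.2
  z(6, 9) = -129  ←
  z(0, 12) = -108
The minimum is at x1 = 6, x2 = 9.

(6, 9)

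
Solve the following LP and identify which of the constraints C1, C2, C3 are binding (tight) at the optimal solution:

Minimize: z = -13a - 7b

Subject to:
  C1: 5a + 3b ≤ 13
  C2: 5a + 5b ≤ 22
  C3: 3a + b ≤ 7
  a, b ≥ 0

At a = 2, b = 1, compute slack b - a·x for each constraint:
  C1: 13 − 13 = 0  (binding)
  C2: 22 − 15 = 7  (slack)
  C3: 7 − 7 = 0  (binding)

Optimal: a = 2, b = 1
Binding: C1, C3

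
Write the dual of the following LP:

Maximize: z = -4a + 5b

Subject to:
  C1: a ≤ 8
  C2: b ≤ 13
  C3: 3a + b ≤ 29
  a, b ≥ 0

Primal max cᵀx s.t. Ax ≤ b, x ≥ 0  →  Dual min bᵀy s.t. Aᵀy ≥ c, y ≥ 0.

Minimize: z = 8y1 + 13y2 + 29y3

Subject to:
  y1 + 3y3 ≥ -4
  y2 + y3 ≥ 5
  y1, y2, y3 ≥ 0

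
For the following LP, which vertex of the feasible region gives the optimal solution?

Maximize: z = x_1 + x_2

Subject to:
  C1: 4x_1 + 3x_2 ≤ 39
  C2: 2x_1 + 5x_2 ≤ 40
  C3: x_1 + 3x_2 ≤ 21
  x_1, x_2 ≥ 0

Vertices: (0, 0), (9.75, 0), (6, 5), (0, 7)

Evaluate the objective at each vertex of the feasible region:
  z(0, 0) = 0
  z(9.75, 0) = 9.75
  z(6, 5) = 11  ←
  z(0, 7) = 7
The maximum is at x_1 = 6, x_2 = 5.

(6, 5)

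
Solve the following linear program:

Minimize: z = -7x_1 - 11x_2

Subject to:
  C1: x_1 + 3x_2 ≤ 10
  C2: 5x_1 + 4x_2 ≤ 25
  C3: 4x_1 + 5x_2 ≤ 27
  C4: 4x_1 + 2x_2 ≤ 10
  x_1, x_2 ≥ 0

Evaluate the objective at each vertex of the feasible region:
  z(0, 0) = 0
  z(2.5, 0) = -17.5
  z(1, 3) = -40  ←
  z(0, 3.333) = -36.67
The minimum is at x_1 = 1, x_2 = 3.

x_1 = 1, x_2 = 3, z = -40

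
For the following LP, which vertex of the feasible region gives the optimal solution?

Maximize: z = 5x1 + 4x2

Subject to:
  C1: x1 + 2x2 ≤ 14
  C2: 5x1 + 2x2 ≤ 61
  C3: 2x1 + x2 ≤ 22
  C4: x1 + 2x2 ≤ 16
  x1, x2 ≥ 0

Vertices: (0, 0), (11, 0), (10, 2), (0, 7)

Evaluate the objective at each vertex of the feasible region:
  z(0, 0) = 0
  z(11, 0) = 55
  z(10, 2) = 58  ←
  z(0, 7) = 28
The maximum is at x1 = 10, x2 = 2.

(10, 2)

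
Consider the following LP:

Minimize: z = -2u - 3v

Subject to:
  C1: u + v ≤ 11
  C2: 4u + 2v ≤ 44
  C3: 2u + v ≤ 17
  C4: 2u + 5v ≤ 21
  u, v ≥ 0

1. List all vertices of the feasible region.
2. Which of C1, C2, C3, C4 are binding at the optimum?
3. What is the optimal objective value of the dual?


1. (0, 0), (8.5, 0), (8, 1), (0, 4.2)
2. C3, C4
3. -19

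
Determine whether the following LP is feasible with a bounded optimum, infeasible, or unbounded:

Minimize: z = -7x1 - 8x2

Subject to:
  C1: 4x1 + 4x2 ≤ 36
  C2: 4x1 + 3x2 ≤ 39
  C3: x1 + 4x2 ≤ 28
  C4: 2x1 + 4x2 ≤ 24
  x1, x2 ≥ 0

Feasible with a bounded optimal solution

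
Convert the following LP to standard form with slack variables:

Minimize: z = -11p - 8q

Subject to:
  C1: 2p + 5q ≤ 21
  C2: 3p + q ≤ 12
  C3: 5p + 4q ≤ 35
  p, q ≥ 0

min z = -11p - 8q

s.t.
  2p + 5q + s1 = 21
  3p + q + s2 = 12
  5p + 4q + s3 = 35
  p, q, s1, s2, s3 ≥ 0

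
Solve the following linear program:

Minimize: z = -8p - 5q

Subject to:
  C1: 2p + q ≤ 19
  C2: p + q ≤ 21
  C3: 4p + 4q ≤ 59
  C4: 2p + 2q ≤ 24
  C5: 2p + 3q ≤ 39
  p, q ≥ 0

Evaluate the objective at each vertex of the feasible region:
  z(0, 0) = 0
  z(9.5, 0) = -76
  z(7, 5) = -81  ←
  z(0, 12) = -60
The minimum is at p = 7, q = 5.

p = 7, q = 5, z = -81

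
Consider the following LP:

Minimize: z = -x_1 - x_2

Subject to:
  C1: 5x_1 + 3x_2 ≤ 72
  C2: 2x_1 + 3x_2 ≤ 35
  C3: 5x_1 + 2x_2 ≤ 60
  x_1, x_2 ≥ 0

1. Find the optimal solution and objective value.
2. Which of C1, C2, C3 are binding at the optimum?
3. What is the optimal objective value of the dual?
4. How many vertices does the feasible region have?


1. x_1 = 10, x_2 = 5, z = -15
2. C2, C3
3. -15
4. 4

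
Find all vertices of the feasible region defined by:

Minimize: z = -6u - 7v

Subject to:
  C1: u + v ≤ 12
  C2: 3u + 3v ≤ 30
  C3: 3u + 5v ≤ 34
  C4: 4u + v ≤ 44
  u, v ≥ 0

(0, 0), (10, 0), (8, 2), (0, 6.8)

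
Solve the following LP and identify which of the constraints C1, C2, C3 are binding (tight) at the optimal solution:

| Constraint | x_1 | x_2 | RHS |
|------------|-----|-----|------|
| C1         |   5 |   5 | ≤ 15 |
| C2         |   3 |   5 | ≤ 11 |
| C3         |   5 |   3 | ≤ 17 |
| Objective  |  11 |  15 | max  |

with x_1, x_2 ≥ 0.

At x_1 = 2, x_2 = 1, compute slack b - a·x for each constraint:
  C1: 15 − 15 = 0  (binding)
  C2: 11 − 11 = 0  (binding)
  C3: 17 − 13 = 4  (slack)

Optimal: x_1 = 2, x_2 = 1
Binding: C1, C2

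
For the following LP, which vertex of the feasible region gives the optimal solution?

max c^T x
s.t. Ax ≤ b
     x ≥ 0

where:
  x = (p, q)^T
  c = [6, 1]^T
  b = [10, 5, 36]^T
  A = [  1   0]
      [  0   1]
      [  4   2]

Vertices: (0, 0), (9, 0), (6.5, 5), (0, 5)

Evaluate the objective at each vertex of the feasible region:
  z(0, 0) = 0
  z(9, 0) = 54  ←
  z(6.5, 5) = 44
  z(0, 5) = 5
The maximum is at p = 9, q = 0.

(9, 0)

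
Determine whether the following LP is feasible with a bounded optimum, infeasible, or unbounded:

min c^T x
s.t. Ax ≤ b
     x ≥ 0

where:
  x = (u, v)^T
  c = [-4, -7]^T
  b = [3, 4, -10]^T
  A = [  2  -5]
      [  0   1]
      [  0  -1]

Infeasible (no feasible solution exists)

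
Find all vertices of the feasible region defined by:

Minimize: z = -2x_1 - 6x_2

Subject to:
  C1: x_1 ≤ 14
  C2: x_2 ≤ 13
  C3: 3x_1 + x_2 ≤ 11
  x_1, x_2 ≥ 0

(0, 0), (3.667, 0), (0, 11)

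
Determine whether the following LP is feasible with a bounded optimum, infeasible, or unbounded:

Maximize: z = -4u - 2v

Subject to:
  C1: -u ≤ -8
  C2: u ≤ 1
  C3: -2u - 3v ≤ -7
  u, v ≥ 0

Infeasible (no feasible solution exists)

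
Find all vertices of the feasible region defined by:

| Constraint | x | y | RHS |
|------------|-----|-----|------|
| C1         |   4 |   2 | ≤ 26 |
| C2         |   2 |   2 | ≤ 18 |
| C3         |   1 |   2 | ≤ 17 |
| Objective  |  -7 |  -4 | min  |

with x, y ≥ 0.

(0, 0), (6.5, 0), (4, 5), (1, 8), (0, 8.5)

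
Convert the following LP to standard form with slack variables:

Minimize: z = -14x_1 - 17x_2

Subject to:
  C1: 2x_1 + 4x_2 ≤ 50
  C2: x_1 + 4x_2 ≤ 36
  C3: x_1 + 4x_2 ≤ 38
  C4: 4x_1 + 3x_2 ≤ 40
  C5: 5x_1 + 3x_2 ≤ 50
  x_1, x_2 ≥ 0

min z = -14x_1 - 17x_2

s.t.
  2x_1 + 4x_2 + s1 = 50
  x_1 + 4x_2 + s2 = 36
  x_1 + 4x_2 + s3 = 38
  4x_1 + 3x_2 + s4 = 40
  5x_1 + 3x_2 + s5 = 50
  x_1, x_2, s1, s2, s3, s4, s5 ≥ 0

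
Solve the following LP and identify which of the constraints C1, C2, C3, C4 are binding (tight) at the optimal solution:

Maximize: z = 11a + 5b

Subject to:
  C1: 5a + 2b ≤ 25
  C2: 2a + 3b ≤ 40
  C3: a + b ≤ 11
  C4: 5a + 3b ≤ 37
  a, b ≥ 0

At a = 1, b = 10, compute slack b - a·x for each constraint:
  C1: 25 − 25 = 0  (binding)
  C2: 40 − 32 = 8  (slack)
  C3: 11 − 11 = 0  (binding)
  C4: 37 − 35 = 2  (slack)

Optimal: a = 1, b = 10
Binding: C1, C3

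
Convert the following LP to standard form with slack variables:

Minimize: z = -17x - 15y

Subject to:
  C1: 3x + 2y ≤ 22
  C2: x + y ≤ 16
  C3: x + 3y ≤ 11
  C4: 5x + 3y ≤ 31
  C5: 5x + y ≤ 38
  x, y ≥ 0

min z = -17x - 15y

s.t.
  3x + 2y + s1 = 22
  x + y + s2 = 16
  x + 3y + s3 = 11
  5x + 3y + s4 = 31
  5x + y + s5 = 38
  x, y, s1, s2, s3, s4, s5 ≥ 0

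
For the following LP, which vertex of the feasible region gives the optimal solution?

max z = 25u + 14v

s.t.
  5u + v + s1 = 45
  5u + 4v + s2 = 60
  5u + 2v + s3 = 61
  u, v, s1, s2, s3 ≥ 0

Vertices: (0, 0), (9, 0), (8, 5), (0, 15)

Evaluate the objective at each vertex of the feasible region:
  z(0, 0) = 0
  z(9, 0) = 225
  z(8, 5) = 270  ←
  z(0, 15) = 210
The maximum is at u = 8, v = 5.

(8, 5)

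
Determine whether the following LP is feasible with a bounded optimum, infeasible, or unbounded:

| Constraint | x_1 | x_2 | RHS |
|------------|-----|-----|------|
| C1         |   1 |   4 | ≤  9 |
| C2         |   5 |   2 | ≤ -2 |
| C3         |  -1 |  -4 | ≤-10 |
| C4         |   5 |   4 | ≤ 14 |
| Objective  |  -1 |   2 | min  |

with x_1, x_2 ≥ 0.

Infeasible (no feasible solution exists)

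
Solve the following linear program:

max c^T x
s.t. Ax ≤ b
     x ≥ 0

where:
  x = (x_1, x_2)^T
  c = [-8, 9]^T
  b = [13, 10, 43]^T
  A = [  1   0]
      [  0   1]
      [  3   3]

Evaluate the objective at each vertex of the feasible region:
  z(0, 0) = 0
  z(13, 0) = -104
  z(13, 1.333) = -92
  z(4.333, 10) = 55.33
  z(0, 10) = 90  ←
The maximum is at x_1 = 0, x_2 = 10.

x_1 = 0, x_2 = 10, z = 90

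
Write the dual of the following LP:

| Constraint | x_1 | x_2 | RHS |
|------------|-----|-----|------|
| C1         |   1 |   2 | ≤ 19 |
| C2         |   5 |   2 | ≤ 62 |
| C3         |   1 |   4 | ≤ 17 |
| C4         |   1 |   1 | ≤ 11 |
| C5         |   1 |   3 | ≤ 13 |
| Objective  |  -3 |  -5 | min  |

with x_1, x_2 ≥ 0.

Primal min cᵀx s.t. Ax ≤ b, x ≥ 0  →  Dual max −bᵀy s.t. Aᵀy ≥ −c, y ≥ 0.

Maximize: z = -19y1 - 62y2 - 17y3 - 11y4 - 13y5

Subject to:
  y1 + 5y2 + y3 + y4 + y5 ≥ 3
  2y1 + 2y2 + 4y3 + y4 + 3y5 ≥ 5
  y1, y2, y3, y4, y5 ≥ 0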